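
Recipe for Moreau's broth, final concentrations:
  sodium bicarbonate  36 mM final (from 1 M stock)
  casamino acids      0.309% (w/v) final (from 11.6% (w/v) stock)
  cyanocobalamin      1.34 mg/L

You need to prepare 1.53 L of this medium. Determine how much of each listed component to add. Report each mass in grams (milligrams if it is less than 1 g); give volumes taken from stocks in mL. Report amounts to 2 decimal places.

sodium bicarbonate 55.08 mL; casamino acids 40.76 mL; cyanocobalamin 2.05 mg

Working volume: 1.53 L.
sodium bicarbonate: dilute stock: 36 mM × 1530 mL ÷ 1000 mM = 55.08 mL
casamino acids: dilute stock: 0.309% ÷ 11.6% × 1530 mL = 40.76 mL
cyanocobalamin: 1.34 mg/L × 1.53 L = 2.05 mg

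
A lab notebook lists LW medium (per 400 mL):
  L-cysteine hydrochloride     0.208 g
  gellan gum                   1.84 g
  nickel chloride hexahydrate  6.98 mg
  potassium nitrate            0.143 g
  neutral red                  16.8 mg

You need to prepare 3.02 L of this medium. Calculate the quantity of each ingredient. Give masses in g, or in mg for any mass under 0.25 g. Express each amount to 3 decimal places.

L-cysteine hydrochloride 1.570 g; gellan gum 13.892 g; nickel chloride hexahydrate 52.699 mg; potassium nitrate 1.080 g; neutral red 126.840 mg

Ratio of target to recipe volume: 3020 / 400 = 7.55.
L-cysteine hydrochloride: 0.208 g × (3020 mL / 400 mL) = 1.570 g
gellan gum: 1.84 g × (3020 mL / 400 mL) = 13.892 g
nickel chloride hexahydrate: 6.98 mg × (3020 mL / 400 mL) = 52.699 mg
potassium nitrate: 0.143 g × (3020 mL / 400 mL) = 1.080 g
neutral red: 16.8 mg × (3020 mL / 400 mL) = 126.840 mg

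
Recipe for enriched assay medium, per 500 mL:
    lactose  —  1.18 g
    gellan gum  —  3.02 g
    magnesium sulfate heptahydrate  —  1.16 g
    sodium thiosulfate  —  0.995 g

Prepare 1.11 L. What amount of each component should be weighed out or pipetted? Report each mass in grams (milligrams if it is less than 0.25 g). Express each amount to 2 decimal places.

lactose 2.62 g; gellan gum 6.70 g; magnesium sulfate heptahydrate 2.58 g; sodium thiosulfate 2.21 g

Scale factor = 1110 mL / 500 mL = 2.22.
lactose: 1.18 g × (1110 mL / 500 mL) = 2.62 g
gellan gum: 3.02 g × (1110 mL / 500 mL) = 6.70 g
magnesium sulfate heptahydrate: 1.16 g × (1110 mL / 500 mL) = 2.58 g
sodium thiosulfate: 0.995 g × (1110 mL / 500 mL) = 2.21 g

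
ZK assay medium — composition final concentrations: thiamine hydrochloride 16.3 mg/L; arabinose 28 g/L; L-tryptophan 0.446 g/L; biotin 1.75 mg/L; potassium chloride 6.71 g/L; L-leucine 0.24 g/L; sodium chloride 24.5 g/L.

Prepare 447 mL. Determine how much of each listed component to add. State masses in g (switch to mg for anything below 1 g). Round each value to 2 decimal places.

Working volume: 447 mL = 0.447 L.
thiamine hydrochloride: 16.3 mg/L × 0.447 L = 7.29 mg
arabinose: 28 g/L × 0.447 L = 12.52 g
L-tryptophan: 0.446 g/L × 0.447 L = 0.199362 g = 199.36 mg
biotin: 1.75 mg/L × 0.447 L = 0.78 mg
potassium chloride: 6.71 g/L × 0.447 L = 3.00 g
L-leucine: 0.24 g/L × 0.447 L = 0.10728 g = 107.28 mg
sodium chloride: 24.5 g/L × 0.447 L = 10.95 g

thiamine hydrochloride 7.29 mg; arabinose 12.52 g; L-tryptophan 199.36 mg; biotin 0.78 mg; potassium chloride 3.00 g; L-leucine 107.28 mg; sodium chloride 10.95 g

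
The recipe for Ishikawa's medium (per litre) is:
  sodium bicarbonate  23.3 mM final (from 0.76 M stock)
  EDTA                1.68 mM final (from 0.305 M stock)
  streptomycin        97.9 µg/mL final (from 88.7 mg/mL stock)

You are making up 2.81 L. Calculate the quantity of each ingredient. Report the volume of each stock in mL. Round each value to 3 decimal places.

Scale factor relative to 1 L: 2.81.
sodium bicarbonate: C1V1 = C2V2 → 23.3 mM × 2810 mL ÷ 760 mM = 86.149 mL
EDTA: C1V1 = C2V2 → 1.68 mM × 2810 mL ÷ 305 mM = 15.478 mL
streptomycin: V = C2·V2/C1 = 97.9 µg/mL × 2810 mL ÷ 88700 µg/mL = 3.101 mL

sodium bicarbonate 86.149 mL; EDTA 15.478 mL; streptomycin 3.101 mL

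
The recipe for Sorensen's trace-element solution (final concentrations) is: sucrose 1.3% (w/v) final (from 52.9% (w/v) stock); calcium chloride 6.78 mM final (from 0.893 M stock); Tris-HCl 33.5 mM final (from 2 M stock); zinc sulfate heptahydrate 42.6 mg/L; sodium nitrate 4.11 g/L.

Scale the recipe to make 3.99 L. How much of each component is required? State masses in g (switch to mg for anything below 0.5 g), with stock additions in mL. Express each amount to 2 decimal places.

Scale factor relative to 1 L: 3.99.
sucrose: dilute stock: 1.3% ÷ 52.9% × 3990 mL = 98.05 mL
calcium chloride: C1V1 = C2V2 → 6.78 mM × 3990 mL ÷ 893 mM = 30.29 mL
Tris-HCl: C1V1 = C2V2 → 33.5 mM × 3990 mL ÷ 2000 mM = 66.83 mL
zinc sulfate heptahydrate: 42.6 mg/L × 3.99 L = 169.97 mg
sodium nitrate: 4.11 g/L × 3.99 L = 16.40 g

sucrose 98.05 mL; calcium chloride 30.29 mL; Tris-HCl 66.83 mL; zinc sulfate heptahydrate 169.97 mg; sodium nitrate 16.40 g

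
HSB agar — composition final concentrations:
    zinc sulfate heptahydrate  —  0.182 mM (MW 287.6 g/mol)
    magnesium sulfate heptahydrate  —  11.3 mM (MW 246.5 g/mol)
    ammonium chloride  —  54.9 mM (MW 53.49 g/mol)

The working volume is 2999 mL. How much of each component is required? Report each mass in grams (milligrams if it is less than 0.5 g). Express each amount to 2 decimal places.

Working volume: 2999 mL = 2.999 L.
zinc sulfate heptahydrate: 0.182 mmol/L × 287.6 mg/mmol × 2.999 L = 156.98 mg
magnesium sulfate heptahydrate: 11.3 mmol/L × 246.5 g/mol × 2.999 L ÷ 1000 = 8.35 g
ammonium chloride: 54.9 mmol/L × 53.49 g/mol × 2.999 L ÷ 1000 = 8.81 g

zinc sulfate heptahydrate 156.98 mg; magnesium sulfate heptahydrate 8.35 g; ammonium chloride 8.81 g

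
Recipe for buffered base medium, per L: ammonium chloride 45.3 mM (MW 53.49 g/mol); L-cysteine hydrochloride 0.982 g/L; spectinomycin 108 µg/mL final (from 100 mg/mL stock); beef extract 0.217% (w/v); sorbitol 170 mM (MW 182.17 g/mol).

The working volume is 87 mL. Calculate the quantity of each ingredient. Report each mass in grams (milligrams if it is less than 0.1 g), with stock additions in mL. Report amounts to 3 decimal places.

Working volume: 87 mL = 0.087 L.
ammonium chloride: 45.3 mmol/L × 53.49 g/mol × 0.087 L ÷ 1000 = 0.211 g
L-cysteine hydrochloride: 0.982 g/L × 0.087 L = 0.085434 g = 85.434 mg
spectinomycin: V = C2·V2/C1 = 108 µg/mL × 87 mL ÷ 100000 µg/mL = 0.094 mL
beef extract: 0.217 g per 100 mL × 87 mL ÷ 100 = 0.189 g
sorbitol: 170 mmol/L × 182.17 g/mol × 0.087 L ÷ 1000 = 2.694 g

ammonium chloride 0.211 g; L-cysteine hydrochloride 85.434 mg; spectinomycin 0.094 mL; beef extract 0.189 g; sorbitol 2.694 g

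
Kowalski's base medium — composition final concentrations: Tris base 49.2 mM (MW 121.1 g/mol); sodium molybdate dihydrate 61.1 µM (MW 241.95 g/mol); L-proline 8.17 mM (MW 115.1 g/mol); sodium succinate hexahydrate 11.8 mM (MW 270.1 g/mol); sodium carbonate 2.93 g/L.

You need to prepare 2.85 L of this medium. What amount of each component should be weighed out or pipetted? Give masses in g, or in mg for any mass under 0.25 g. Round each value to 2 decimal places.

Working volume: 2.85 L.
Tris base: 49.2 mmol/L × 121.1 g/mol × 2.85 L ÷ 1000 = 16.98 g
sodium molybdate dihydrate: 61.1 µmol/L × 241.95 g/mol × 2.85 L ÷ 1000 = 42.13 mg
L-proline: 8.17 mmol/L × 115.1 g/mol × 2.85 L ÷ 1000 = 2.68 g
sodium succinate hexahydrate: 11.8 mmol/L × 270.1 g/mol × 2.85 L ÷ 1000 = 9.08 g
sodium carbonate: 2.93 g/L × 2.85 L = 8.35 g

Tris base 16.98 g; sodium molybdate dihydrate 42.13 mg; L-proline 2.68 g; sodium succinate hexahydrate 9.08 g; sodium carbonate 8.35 g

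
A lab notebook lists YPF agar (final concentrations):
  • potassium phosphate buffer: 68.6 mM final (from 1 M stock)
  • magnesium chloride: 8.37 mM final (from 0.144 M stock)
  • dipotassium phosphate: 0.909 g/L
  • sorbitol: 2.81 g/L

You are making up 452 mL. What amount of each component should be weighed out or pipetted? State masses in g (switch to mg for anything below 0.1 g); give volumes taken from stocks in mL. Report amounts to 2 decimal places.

Target volume = 452 mL = 0.452 L.
potassium phosphate buffer: C1V1 = C2V2 → 68.6 mM × 452 mL ÷ 1000 mM = 31.01 mL
magnesium chloride: dilute stock: 8.37 mM × 452 mL ÷ 144 mM = 26.27 mL
dipotassium phosphate: 0.909 g/L × 0.452 L = 0.41 g
sorbitol: 2.81 g/L × 0.452 L = 1.27 g

potassium phosphate buffer 31.01 mL; magnesium chloride 26.27 mL; dipotassium phosphate 0.41 g; sorbitol 1.27 g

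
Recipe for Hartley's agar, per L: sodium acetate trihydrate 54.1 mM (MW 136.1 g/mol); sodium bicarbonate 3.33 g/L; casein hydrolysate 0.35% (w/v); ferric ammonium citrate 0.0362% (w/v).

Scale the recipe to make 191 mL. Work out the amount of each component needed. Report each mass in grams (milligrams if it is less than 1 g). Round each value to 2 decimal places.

sodium acetate trihydrate 1.41 g; sodium bicarbonate 636.03 mg; casein hydrolysate 668.50 mg; ferric ammonium citrate 69.14 mg

Working volume: 191 mL = 0.191 L.
sodium acetate trihydrate: 54.1 mmol/L × 136.1 g/mol × 0.191 L ÷ 1000 = 1.41 g
sodium bicarbonate: 3.33 g/L × 0.191 L = 0.63603 g = 636.03 mg
casein hydrolysate: 0.35% w/v = 3.5 g/L → 3.5 × 0.191 L = 0.6685 g = 668.50 mg
ferric ammonium citrate: 0.0362 g per 100 mL × 191 mL ÷ 100 = 0.069142 g = 69.14 mg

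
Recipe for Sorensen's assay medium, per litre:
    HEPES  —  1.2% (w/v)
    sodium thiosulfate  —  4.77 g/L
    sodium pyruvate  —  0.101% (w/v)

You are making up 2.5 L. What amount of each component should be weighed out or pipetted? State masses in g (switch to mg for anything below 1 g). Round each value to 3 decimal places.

HEPES 30.000 g; sodium thiosulfate 11.925 g; sodium pyruvate 2.525 g

Scale factor relative to 1 L: 2.5.
HEPES: 1.2% w/v = 12 g/L → 12 × 2.5 L = 30.000 g
sodium thiosulfate: 4.77 g/L × 2.5 L = 11.925 g
sodium pyruvate: 0.101% w/v = 1.01 g/L → 1.01 × 2.5 L = 2.525 g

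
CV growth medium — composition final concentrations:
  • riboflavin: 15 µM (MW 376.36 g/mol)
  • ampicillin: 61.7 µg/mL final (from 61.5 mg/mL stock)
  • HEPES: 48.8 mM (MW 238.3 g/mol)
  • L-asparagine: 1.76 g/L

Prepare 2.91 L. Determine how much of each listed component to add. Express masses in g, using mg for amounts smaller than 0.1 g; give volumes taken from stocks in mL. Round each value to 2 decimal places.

Working volume: 2.91 L.
riboflavin: 15 µmol/L × 376.36 g/mol × 2.91 L ÷ 1000 = 16.43 mg
ampicillin: C1V1 = C2V2 → 61.7 µg/mL × 2910 mL ÷ 61500 µg/mL = 2.92 mL
HEPES: 48.8 mmol/L × 238.3 g/mol × 2.91 L ÷ 1000 = 33.84 g
L-asparagine: 1.76 g/L × 2.91 L = 5.12 g

riboflavin 16.43 mg; ampicillin 2.92 mL; HEPES 33.84 g; L-asparagine 5.12 g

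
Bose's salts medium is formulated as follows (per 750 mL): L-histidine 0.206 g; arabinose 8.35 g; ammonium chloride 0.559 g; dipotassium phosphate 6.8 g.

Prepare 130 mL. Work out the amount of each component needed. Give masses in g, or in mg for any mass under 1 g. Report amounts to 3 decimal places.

Ratio of target to recipe volume: 130 / 750 = 0.173333.
L-histidine: 0.206 g × (130 mL / 750 mL) = 0.0357067 g = 35.707 mg
arabinose: 8.35 g × (130 mL / 750 mL) = 1.447 g
ammonium chloride: 0.559 g × (130 mL / 750 mL) = 0.0968933 g = 96.893 mg
dipotassium phosphate: 6.8 g × (130 mL / 750 mL) = 1.179 g

L-histidine 35.707 mg; arabinose 1.447 g; ammonium chloride 96.893 mg; dipotassium phosphate 1.179 g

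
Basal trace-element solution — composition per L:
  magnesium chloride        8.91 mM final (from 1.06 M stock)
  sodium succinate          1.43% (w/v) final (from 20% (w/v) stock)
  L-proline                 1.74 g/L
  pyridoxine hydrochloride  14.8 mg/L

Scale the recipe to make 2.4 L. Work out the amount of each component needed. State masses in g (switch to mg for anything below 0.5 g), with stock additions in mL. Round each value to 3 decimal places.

magnesium chloride 20.174 mL; sodium succinate 171.600 mL; L-proline 4.176 g; pyridoxine hydrochloride 35.520 mg

Working volume: 2.4 L.
magnesium chloride: V = C2·V2/C1 = 8.91 mM × 2400 mL ÷ 1060 mM = 20.174 mL
sodium succinate: C1V1 = C2V2 → 1.43% ÷ 20% × 2400 mL = 171.600 mL
L-proline: 1.74 g/L × 2.4 L = 4.176 g
pyridoxine hydrochloride: 14.8 mg/L × 2.4 L = 35.520 mg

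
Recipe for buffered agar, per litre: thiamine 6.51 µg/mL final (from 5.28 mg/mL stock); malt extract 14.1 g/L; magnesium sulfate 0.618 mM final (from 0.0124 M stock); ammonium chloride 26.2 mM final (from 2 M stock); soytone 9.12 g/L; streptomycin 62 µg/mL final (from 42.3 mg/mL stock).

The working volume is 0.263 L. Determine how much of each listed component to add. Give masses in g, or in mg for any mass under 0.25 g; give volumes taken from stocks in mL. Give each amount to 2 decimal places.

thiamine 0.32 mL; malt extract 3.71 g; magnesium sulfate 13.11 mL; ammonium chloride 3.45 mL; soytone 2.40 g; streptomycin 0.39 mL

Scale factor relative to 1 L: 0.263.
thiamine: C1V1 = C2V2 → 6.51 µg/mL × 263 mL ÷ 5280 µg/mL = 0.32 mL
malt extract: 14.1 g/L × 0.263 L = 3.71 g
magnesium sulfate: C1V1 = C2V2 → 0.618 mM × 263 mL ÷ 12.4 mM = 13.11 mL
ammonium chloride: V = C2·V2/C1 = 26.2 mM × 263 mL ÷ 2000 mM = 3.45 mL
soytone: 9.12 g/L × 0.263 L = 2.40 g
streptomycin: V = C2·V2/C1 = 62 µg/mL × 263 mL ÷ 42300 µg/mL = 0.39 mL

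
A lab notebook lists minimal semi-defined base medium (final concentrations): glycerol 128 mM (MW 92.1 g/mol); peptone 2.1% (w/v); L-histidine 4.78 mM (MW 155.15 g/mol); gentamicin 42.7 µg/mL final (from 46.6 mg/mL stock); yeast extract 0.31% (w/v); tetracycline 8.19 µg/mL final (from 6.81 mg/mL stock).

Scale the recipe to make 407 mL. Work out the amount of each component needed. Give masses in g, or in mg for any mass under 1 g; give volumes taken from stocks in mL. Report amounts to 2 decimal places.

glycerol 4.80 g; peptone 8.55 g; L-histidine 301.84 mg; gentamicin 0.37 mL; yeast extract 1.26 g; tetracycline 0.49 mL

Working volume: 407 mL = 0.407 L.
glycerol: 128 mmol/L × 92.1 g/mol × 0.407 L ÷ 1000 = 4.80 g
peptone: 2.1% w/v = 21 g/L → 21 × 0.407 L = 8.55 g
L-histidine: 4.78 mmol/L × 155.15 mg/mmol × 0.407 L = 301.84 mg
gentamicin: C1V1 = C2V2 → 42.7 µg/mL × 407 mL ÷ 46600 µg/mL = 0.37 mL
yeast extract: 0.31 g per 100 mL × 407 mL ÷ 100 = 1.26 g
tetracycline: C1V1 = C2V2 → 8.19 µg/mL × 407 mL ÷ 6810 µg/mL = 0.49 mL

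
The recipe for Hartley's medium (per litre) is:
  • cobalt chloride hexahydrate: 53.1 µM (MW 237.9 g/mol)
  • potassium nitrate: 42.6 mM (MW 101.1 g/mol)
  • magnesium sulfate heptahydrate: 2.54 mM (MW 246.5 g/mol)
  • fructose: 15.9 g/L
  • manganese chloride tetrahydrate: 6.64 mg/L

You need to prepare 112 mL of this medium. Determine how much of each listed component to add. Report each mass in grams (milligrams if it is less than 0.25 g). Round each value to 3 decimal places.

cobalt chloride hexahydrate 1.415 mg; potassium nitrate 0.482 g; magnesium sulfate heptahydrate 70.124 mg; fructose 1.781 g; manganese chloride tetrahydrate 0.744 mg

Scale factor relative to 1 L: 0.112.
cobalt chloride hexahydrate: 53.1 µmol/L × 237.9 g/mol × 0.112 L ÷ 1000 = 1.415 mg
potassium nitrate: 42.6 mmol/L × 101.1 g/mol × 0.112 L ÷ 1000 = 0.482 g
magnesium sulfate heptahydrate: 2.54 mmol/L × 246.5 mg/mmol × 0.112 L = 70.124 mg
fructose: 15.9 g/L × 0.112 L = 1.781 g
manganese chloride tetrahydrate: 6.64 mg/L × 0.112 L = 0.744 mg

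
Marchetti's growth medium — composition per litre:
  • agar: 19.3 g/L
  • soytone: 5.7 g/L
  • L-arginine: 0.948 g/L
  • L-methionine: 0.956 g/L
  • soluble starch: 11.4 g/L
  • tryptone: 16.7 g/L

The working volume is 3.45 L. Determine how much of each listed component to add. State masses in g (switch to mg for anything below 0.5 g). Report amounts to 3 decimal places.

agar 66.585 g; soytone 19.665 g; L-arginine 3.271 g; L-methionine 3.298 g; soluble starch 39.330 g; tryptone 57.615 g

Scale factor relative to 1 L: 3.45.
agar: 19.3 g/L × 3.45 L = 66.585 g
soytone: 5.7 g/L × 3.45 L = 19.665 g
L-arginine: 0.948 g/L × 3.45 L = 3.271 g
L-methionine: 0.956 g/L × 3.45 L = 3.298 g
soluble starch: 11.4 g/L × 3.45 L = 39.330 g
tryptone: 16.7 g/L × 3.45 L = 57.615 g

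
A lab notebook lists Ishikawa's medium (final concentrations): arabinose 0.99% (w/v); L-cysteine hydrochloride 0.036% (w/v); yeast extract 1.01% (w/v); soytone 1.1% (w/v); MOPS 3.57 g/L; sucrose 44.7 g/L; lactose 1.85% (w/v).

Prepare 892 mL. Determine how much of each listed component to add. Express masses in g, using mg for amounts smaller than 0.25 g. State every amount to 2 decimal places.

arabinose 8.83 g; L-cysteine hydrochloride 0.32 g; yeast extract 9.01 g; soytone 9.81 g; MOPS 3.18 g; sucrose 39.87 g; lactose 16.50 g

Target volume = 892 mL = 0.892 L.
arabinose: 0.99% w/v = 9.9 g/L → 9.9 × 0.892 L = 8.83 g
L-cysteine hydrochloride: 0.036 g per 100 mL × 892 mL ÷ 100 = 0.32 g
yeast extract: 1.01% w/v = 10.1 g/L → 10.1 × 0.892 L = 9.01 g
soytone: 1.1% w/v = 11 g/L → 11 × 0.892 L = 9.81 g
MOPS: 3.57 g/L × 0.892 L = 3.18 g
sucrose: 44.7 g/L × 0.892 L = 39.87 g
lactose: 1.85 g per 100 mL × 892 mL ÷ 100 = 16.50 g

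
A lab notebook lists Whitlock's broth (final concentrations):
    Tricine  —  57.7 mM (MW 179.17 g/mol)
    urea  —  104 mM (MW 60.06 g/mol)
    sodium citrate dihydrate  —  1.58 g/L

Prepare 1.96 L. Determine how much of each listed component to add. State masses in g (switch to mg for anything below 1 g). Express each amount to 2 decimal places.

Tricine 20.26 g; urea 12.24 g; sodium citrate dihydrate 3.10 g

Scale factor relative to 1 L: 1.96.
Tricine: 57.7 mmol/L × 179.17 g/mol × 1.96 L ÷ 1000 = 20.26 g
urea: 104 mmol/L × 60.06 g/mol × 1.96 L ÷ 1000 = 12.24 g
sodium citrate dihydrate: 1.58 g/L × 1.96 L = 3.10 g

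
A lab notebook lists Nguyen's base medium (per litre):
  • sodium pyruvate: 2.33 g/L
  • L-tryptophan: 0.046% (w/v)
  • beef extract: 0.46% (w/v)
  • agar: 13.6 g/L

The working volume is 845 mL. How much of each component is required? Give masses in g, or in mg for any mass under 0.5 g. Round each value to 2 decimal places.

Target volume = 845 mL = 0.845 L.
sodium pyruvate: 2.33 g/L × 0.845 L = 1.97 g
L-tryptophan: 0.046 g per 100 mL × 845 mL ÷ 100 = 0.3887 g = 388.70 mg
beef extract: 0.46 g per 100 mL × 845 mL ÷ 100 = 3.89 g
agar: 13.6 g/L × 0.845 L = 11.49 g

sodium pyruvate 1.97 g; L-tryptophan 388.70 mg; beef extract 3.89 g; agar 11.49 g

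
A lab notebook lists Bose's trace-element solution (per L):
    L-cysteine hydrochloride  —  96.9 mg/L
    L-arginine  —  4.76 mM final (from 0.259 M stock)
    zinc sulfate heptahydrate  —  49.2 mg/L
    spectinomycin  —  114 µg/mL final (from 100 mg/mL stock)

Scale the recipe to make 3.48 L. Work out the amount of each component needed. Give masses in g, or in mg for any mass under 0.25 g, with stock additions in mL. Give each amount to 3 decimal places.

L-cysteine hydrochloride 0.337 g; L-arginine 63.957 mL; zinc sulfate heptahydrate 171.216 mg; spectinomycin 3.967 mL

Scale factor relative to 1 L: 3.48.
L-cysteine hydrochloride: 96.9 mg/L × 3.48 L = 337.212 mg = 0.337 g
L-arginine: V = C2·V2/C1 = 4.76 mM × 3480 mL ÷ 259 mM = 63.957 mL
zinc sulfate heptahydrate: 49.2 mg/L × 3.48 L = 171.216 mg
spectinomycin: C1V1 = C2V2 → 114 µg/mL × 3480 mL ÷ 100000 µg/mL = 3.967 mL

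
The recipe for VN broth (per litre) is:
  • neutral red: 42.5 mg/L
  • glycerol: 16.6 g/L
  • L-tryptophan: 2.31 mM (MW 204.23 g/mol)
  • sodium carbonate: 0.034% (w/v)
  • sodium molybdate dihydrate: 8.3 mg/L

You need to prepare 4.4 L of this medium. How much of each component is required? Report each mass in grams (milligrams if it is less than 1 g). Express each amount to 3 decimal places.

Working volume: 4.4 L.
neutral red: 42.5 mg/L × 4.4 L = 187.000 mg
glycerol: 16.6 g/L × 4.4 L = 73.040 g
L-tryptophan: 2.31 mmol/L × 204.23 g/mol × 4.4 L ÷ 1000 = 2.076 g
sodium carbonate: 0.034 g per 100 mL × 4400 mL ÷ 100 = 1.496 g
sodium molybdate dihydrate: 8.3 mg/L × 4.4 L = 36.520 mg

neutral red 187.000 mg; glycerol 73.040 g; L-tryptophan 2.076 g; sodium carbonate 1.496 g; sodium molybdate dihydrate 36.520 mg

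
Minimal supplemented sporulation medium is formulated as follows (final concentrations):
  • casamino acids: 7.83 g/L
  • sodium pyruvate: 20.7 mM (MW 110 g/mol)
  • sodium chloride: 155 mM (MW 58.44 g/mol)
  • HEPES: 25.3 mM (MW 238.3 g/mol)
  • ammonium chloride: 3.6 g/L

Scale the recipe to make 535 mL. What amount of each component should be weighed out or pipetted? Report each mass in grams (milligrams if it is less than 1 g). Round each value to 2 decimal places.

casamino acids 4.19 g; sodium pyruvate 1.22 g; sodium chloride 4.85 g; HEPES 3.23 g; ammonium chloride 1.93 g

Scale factor relative to 1 L: 0.535.
casamino acids: 7.83 g/L × 0.535 L = 4.19 g
sodium pyruvate: 20.7 mmol/L × 110 g/mol × 0.535 L ÷ 1000 = 1.22 g
sodium chloride: 155 mmol/L × 58.44 g/mol × 0.535 L ÷ 1000 = 4.85 g
HEPES: 25.3 mmol/L × 238.3 g/mol × 0.535 L ÷ 1000 = 3.23 g
ammonium chloride: 3.6 g/L × 0.535 L = 1.93 g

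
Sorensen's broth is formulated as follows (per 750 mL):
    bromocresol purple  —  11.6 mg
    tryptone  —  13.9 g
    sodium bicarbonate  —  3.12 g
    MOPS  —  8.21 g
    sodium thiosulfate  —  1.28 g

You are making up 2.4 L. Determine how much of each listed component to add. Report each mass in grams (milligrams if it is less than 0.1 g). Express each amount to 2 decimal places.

Scale factor = 2400 mL / 750 mL = 3.2.
bromocresol purple: 11.6 mg × (2400 mL / 750 mL) = 37.12 mg
tryptone: 13.9 g × (2400 mL / 750 mL) = 44.48 g
sodium bicarbonate: 3.12 g × (2400 mL / 750 mL) = 9.98 g
MOPS: 8.21 g × (2400 mL / 750 mL) = 26.27 g
sodium thiosulfate: 1.28 g × (2400 mL / 750 mL) = 4.10 g

bromocresol purple 37.12 mg; tryptone 44.48 g; sodium bicarbonate 9.98 g; MOPS 26.27 g; sodium thiosulfate 4.10 g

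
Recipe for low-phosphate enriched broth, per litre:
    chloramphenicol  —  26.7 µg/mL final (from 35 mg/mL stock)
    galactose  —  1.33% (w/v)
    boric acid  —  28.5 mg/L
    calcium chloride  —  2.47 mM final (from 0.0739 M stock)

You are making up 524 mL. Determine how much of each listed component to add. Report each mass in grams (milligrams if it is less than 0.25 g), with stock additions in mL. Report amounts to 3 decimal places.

chloramphenicol 0.400 mL; galactose 6.969 g; boric acid 14.934 mg; calcium chloride 17.514 mL

Working volume: 524 mL = 0.524 L.
chloramphenicol: V = C2·V2/C1 = 26.7 µg/mL × 524 mL ÷ 35000 µg/mL = 0.400 mL
galactose: 1.33 g per 100 mL × 524 mL ÷ 100 = 6.969 g
boric acid: 28.5 mg/L × 0.524 L = 14.934 mg
calcium chloride: V = C2·V2/C1 = 2.47 mM × 524 mL ÷ 73.9 mM = 17.514 mL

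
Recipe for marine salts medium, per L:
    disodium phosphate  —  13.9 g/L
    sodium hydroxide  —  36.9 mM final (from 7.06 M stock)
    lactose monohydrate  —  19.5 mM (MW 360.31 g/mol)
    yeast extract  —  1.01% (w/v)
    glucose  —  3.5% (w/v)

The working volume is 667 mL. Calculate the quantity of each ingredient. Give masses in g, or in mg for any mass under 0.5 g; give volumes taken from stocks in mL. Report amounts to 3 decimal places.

disodium phosphate 9.271 g; sodium hydroxide 3.486 mL; lactose monohydrate 4.686 g; yeast extract 6.737 g; glucose 23.345 g

Working volume: 667 mL = 0.667 L.
disodium phosphate: 13.9 g/L × 0.667 L = 9.271 g
sodium hydroxide: V = C2·V2/C1 = 36.9 mM × 667 mL ÷ 7060 mM = 3.486 mL
lactose monohydrate: 19.5 mmol/L × 360.31 g/mol × 0.667 L ÷ 1000 = 4.686 g
yeast extract: 1.01% w/v = 10.1 g/L → 10.1 × 0.667 L = 6.737 g
glucose: 3.5 g per 100 mL × 667 mL ÷ 100 = 23.345 g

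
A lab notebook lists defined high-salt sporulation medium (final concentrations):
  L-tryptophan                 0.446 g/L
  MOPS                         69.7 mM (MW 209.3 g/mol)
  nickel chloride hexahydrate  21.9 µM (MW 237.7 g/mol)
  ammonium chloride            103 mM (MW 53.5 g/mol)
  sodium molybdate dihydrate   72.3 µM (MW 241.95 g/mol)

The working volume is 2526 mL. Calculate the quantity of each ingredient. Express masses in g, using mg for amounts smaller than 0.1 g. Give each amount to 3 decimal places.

Working volume: 2526 mL = 2.526 L.
L-tryptophan: 0.446 g/L × 2.526 L = 1.127 g
MOPS: 69.7 mmol/L × 209.3 g/mol × 2.526 L ÷ 1000 = 36.850 g
nickel chloride hexahydrate: 21.9 µmol/L × 237.7 g/mol × 2.526 L ÷ 1000 = 13.149 mg
ammonium chloride: 103 mmol/L × 53.5 g/mol × 2.526 L ÷ 1000 = 13.920 g
sodium molybdate dihydrate: 72.3 µmol/L × 241.95 g/mol × 2.526 L ÷ 1000 = 44.187 mg

L-tryptophan 1.127 g; MOPS 36.850 g; nickel chloride hexahydrate 13.149 mg; ammonium chloride 13.920 g; sodium molybdate dihydrate 44.187 mg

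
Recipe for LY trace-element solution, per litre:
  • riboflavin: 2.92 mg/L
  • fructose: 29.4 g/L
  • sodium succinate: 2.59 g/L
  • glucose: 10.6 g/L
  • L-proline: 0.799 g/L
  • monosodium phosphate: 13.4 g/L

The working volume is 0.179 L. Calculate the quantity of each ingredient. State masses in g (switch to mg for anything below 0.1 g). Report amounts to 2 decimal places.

riboflavin 0.52 mg; fructose 5.26 g; sodium succinate 0.46 g; glucose 1.90 g; L-proline 0.14 g; monosodium phosphate 2.40 g

Scale factor relative to 1 L: 0.179.
riboflavin: 2.92 mg/L × 0.179 L = 0.52 mg
fructose: 29.4 g/L × 0.179 L = 5.26 g
sodium succinate: 2.59 g/L × 0.179 L = 0.46 g
glucose: 10.6 g/L × 0.179 L = 1.90 g
L-proline: 0.799 g/L × 0.179 L = 0.14 g
monosodium phosphate: 13.4 g/L × 0.179 L = 2.40 g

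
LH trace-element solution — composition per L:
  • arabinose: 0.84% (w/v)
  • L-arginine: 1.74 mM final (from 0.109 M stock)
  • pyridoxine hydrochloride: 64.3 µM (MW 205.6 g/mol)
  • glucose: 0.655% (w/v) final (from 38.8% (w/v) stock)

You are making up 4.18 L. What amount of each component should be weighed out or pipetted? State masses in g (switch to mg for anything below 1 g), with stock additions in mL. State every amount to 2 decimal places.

arabinose 35.11 g; L-arginine 66.73 mL; pyridoxine hydrochloride 55.26 mg; glucose 70.56 mL

Working volume: 4.18 L.
arabinose: 0.84 g per 100 mL × 4180 mL ÷ 100 = 35.11 g
L-arginine: dilute stock: 1.74 mM × 4180 mL ÷ 109 mM = 66.73 mL
pyridoxine hydrochloride: 64.3 µmol/L × 205.6 g/mol × 4.18 L ÷ 1000 = 55.26 mg
glucose: C1V1 = C2V2 → 0.655% ÷ 38.8% × 4180 mL = 70.56 mL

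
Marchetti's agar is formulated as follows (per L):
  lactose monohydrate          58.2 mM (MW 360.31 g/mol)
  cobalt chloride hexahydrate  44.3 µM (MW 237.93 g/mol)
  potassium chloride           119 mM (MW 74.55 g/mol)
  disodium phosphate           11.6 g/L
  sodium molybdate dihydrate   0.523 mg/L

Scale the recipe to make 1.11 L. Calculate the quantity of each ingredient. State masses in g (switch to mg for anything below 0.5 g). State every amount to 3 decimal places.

lactose monohydrate 23.277 g; cobalt chloride hexahydrate 11.700 mg; potassium chloride 9.847 g; disodium phosphate 12.876 g; sodium molybdate dihydrate 0.581 mg

Working volume: 1.11 L.
lactose monohydrate: 58.2 mmol/L × 360.31 g/mol × 1.11 L ÷ 1000 = 23.277 g
cobalt chloride hexahydrate: 44.3 µmol/L × 237.93 g/mol × 1.11 L ÷ 1000 = 11.700 mg
potassium chloride: 119 mmol/L × 74.55 g/mol × 1.11 L ÷ 1000 = 9.847 g
disodium phosphate: 11.6 g/L × 1.11 L = 12.876 g
sodium molybdate dihydrate: 0.523 mg/L × 1.11 L = 0.581 mg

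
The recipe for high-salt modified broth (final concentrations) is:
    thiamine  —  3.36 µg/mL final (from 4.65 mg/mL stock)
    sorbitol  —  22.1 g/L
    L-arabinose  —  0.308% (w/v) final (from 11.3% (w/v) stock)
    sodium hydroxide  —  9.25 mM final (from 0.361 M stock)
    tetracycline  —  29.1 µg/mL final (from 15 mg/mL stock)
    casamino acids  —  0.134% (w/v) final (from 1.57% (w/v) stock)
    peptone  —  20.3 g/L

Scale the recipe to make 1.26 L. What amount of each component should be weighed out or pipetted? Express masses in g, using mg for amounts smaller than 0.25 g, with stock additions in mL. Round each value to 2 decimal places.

thiamine 0.91 mL; sorbitol 27.85 g; L-arabinose 34.34 mL; sodium hydroxide 32.29 mL; tetracycline 2.44 mL; casamino acids 107.54 mL; peptone 25.58 g

Working volume: 1.26 L.
thiamine: V = C2·V2/C1 = 3.36 µg/mL × 1260 mL ÷ 4650 µg/mL = 0.91 mL
sorbitol: 22.1 g/L × 1.26 L = 27.85 g
L-arabinose: dilute stock: 0.308% ÷ 11.3% × 1260 mL = 34.34 mL
sodium hydroxide: C1V1 = C2V2 → 9.25 mM × 1260 mL ÷ 361 mM = 32.29 mL
tetracycline: V = C2·V2/C1 = 29.1 µg/mL × 1260 mL ÷ 15000 µg/mL = 2.44 mL
casamino acids: V = C2·V2/C1 = 0.134% ÷ 1.57% × 1260 mL = 107.54 mL
peptone: 20.3 g/L × 1.26 L = 25.58 g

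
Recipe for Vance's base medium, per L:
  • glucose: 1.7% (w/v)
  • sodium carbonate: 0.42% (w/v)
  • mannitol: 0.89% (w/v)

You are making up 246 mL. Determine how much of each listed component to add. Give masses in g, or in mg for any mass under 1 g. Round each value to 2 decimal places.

Working volume: 246 mL = 0.246 L.
glucose: 1.7 g per 100 mL × 246 mL ÷ 100 = 4.18 g
sodium carbonate: 0.42% w/v = 4.2 g/L → 4.2 × 0.246 L = 1.03 g
mannitol: 0.89% w/v = 8.9 g/L → 8.9 × 0.246 L = 2.19 g

glucose 4.18 g; sodium carbonate 1.03 g; mannitol 2.19 g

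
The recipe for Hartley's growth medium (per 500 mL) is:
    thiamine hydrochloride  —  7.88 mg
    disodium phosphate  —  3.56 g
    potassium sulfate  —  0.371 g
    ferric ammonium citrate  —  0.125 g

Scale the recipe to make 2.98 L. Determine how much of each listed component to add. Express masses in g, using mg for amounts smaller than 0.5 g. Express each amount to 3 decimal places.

thiamine hydrochloride 46.965 mg; disodium phosphate 21.218 g; potassium sulfate 2.211 g; ferric ammonium citrate 0.745 g

Ratio of target to recipe volume: 2980 / 500 = 5.96.
thiamine hydrochloride: 7.88 mg × (2980 mL / 500 mL) = 46.965 mg
disodium phosphate: 3.56 g × (2980 mL / 500 mL) = 21.218 g
potassium sulfate: 0.371 g × (2980 mL / 500 mL) = 2.211 g
ferric ammonium citrate: 0.125 g × (2980 mL / 500 mL) = 0.745 g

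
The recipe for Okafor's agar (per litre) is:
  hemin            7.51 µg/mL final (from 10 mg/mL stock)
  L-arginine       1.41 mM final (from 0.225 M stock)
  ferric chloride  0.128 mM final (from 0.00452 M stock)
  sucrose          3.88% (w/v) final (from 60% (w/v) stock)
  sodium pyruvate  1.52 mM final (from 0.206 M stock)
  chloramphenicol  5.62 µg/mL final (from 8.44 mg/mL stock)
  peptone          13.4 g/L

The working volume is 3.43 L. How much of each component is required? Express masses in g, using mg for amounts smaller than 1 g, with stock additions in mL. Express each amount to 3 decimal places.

hemin 2.576 mL; L-arginine 21.495 mL; ferric chloride 97.133 mL; sucrose 221.807 mL; sodium pyruvate 25.309 mL; chloramphenicol 2.284 mL; peptone 45.962 g

Scale factor relative to 1 L: 3.43.
hemin: C1V1 = C2V2 → 7.51 µg/mL × 3430 mL ÷ 10000 µg/mL = 2.576 mL
L-arginine: C1V1 = C2V2 → 1.41 mM × 3430 mL ÷ 225 mM = 21.495 mL
ferric chloride: C1V1 = C2V2 → 0.128 mM × 3430 mL ÷ 4.52 mM = 97.133 mL
sucrose: C1V1 = C2V2 → 3.88% ÷ 60% × 3430 mL = 221.807 mL
sodium pyruvate: V = C2·V2/C1 = 1.52 mM × 3430 mL ÷ 206 mM = 25.309 mL
chloramphenicol: C1V1 = C2V2 → 5.62 µg/mL × 3430 mL ÷ 8440 µg/mL = 2.284 mL
peptone: 13.4 g/L × 3.43 L = 45.962 g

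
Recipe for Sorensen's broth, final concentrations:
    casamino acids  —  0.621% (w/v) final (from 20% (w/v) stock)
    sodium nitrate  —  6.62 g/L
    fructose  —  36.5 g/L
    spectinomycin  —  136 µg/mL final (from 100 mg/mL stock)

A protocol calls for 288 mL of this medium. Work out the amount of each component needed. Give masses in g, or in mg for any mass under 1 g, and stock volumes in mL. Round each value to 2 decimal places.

Working volume: 288 mL = 0.288 L.
casamino acids: V = C2·V2/C1 = 0.621% ÷ 20% × 288 mL = 8.94 mL
sodium nitrate: 6.62 g/L × 0.288 L = 1.91 g
fructose: 36.5 g/L × 0.288 L = 10.51 g
spectinomycin: dilute stock: 136 µg/mL × 288 mL ÷ 100000 µg/mL = 0.39 mL

casamino acids 8.94 mL; sodium nitrate 1.91 g; fructose 10.51 g; spectinomycin 0.39 mL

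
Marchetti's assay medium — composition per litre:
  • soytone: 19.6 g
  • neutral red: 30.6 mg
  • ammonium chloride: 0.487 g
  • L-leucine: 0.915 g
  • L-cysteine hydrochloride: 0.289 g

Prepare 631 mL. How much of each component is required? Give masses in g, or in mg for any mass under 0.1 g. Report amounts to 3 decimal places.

soytone 12.368 g; neutral red 19.309 mg; ammonium chloride 0.307 g; L-leucine 0.577 g; L-cysteine hydrochloride 0.182 g

Ratio of target to recipe volume: 631 / 1000 = 0.631.
soytone: 19.6 g × (631 mL / 1000 mL) = 12.368 g
neutral red: 30.6 mg × (631 mL / 1000 mL) = 19.309 mg
ammonium chloride: 0.487 g × (631 mL / 1000 mL) = 0.307 g
L-leucine: 0.915 g × (631 mL / 1000 mL) = 0.577 g
L-cysteine hydrochloride: 0.289 g × (631 mL / 1000 mL) = 0.182 g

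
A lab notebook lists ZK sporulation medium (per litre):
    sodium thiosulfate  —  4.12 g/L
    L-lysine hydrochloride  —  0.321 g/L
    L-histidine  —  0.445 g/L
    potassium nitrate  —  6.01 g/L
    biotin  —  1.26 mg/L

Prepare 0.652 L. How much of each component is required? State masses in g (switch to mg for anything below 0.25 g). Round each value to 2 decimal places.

Scale factor relative to 1 L: 0.652.
sodium thiosulfate: 4.12 g/L × 0.652 L = 2.69 g
L-lysine hydrochloride: 0.321 g/L × 0.652 L = 0.209292 g = 209.29 mg
L-histidine: 0.445 g/L × 0.652 L = 0.29 g
potassium nitrate: 6.01 g/L × 0.652 L = 3.92 g
biotin: 1.26 mg/L × 0.652 L = 0.82 mg

sodium thiosulfate 2.69 g; L-lysine hydrochloride 209.29 mg; L-histidine 0.29 g; potassium nitrate 3.92 g; biotin 0.82 mg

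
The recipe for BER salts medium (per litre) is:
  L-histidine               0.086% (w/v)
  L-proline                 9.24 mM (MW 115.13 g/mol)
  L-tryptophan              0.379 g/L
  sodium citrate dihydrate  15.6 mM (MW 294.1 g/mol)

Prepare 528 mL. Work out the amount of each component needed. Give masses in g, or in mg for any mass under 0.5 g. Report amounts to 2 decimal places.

Target volume = 528 mL = 0.528 L.
L-histidine: 0.086 g per 100 mL × 528 mL ÷ 100 = 0.45408 g = 454.08 mg
L-proline: 9.24 mmol/L × 115.13 g/mol × 0.528 L ÷ 1000 = 0.56 g
L-tryptophan: 0.379 g/L × 0.528 L = 0.200112 g = 200.11 mg
sodium citrate dihydrate: 15.6 mmol/L × 294.1 g/mol × 0.528 L ÷ 1000 = 2.42 g

L-histidine 454.08 mg; L-proline 0.56 g; L-tryptophan 200.11 mg; sodium citrate dihydrate 2.42 g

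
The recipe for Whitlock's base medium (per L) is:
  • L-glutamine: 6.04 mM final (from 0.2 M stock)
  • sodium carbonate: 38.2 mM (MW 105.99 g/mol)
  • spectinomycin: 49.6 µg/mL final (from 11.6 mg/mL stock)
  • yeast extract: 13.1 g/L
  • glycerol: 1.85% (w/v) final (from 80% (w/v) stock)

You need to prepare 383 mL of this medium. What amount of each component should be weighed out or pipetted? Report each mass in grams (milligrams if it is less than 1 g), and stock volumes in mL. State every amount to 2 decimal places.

L-glutamine 11.57 mL; sodium carbonate 1.55 g; spectinomycin 1.64 mL; yeast extract 5.02 g; glycerol 8.86 mL

Working volume: 383 mL = 0.383 L.
L-glutamine: C1V1 = C2V2 → 6.04 mM × 383 mL ÷ 200 mM = 11.57 mL
sodium carbonate: 38.2 mmol/L × 105.99 g/mol × 0.383 L ÷ 1000 = 1.55 g
spectinomycin: dilute stock: 49.6 µg/mL × 383 mL ÷ 11600 µg/mL = 1.64 mL
yeast extract: 13.1 g/L × 0.383 L = 5.02 g
glycerol: C1V1 = C2V2 → 1.85% ÷ 80% × 383 mL = 8.86 mL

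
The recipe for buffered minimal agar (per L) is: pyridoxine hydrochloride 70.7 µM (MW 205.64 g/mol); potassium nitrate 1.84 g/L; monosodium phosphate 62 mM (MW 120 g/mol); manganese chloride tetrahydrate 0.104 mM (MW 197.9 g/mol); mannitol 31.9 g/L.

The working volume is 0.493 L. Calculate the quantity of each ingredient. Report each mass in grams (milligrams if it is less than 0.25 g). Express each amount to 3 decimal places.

Working volume: 0.493 L.
pyridoxine hydrochloride: 70.7 µmol/L × 205.64 g/mol × 0.493 L ÷ 1000 = 7.168 mg
potassium nitrate: 1.84 g/L × 0.493 L = 0.907 g
monosodium phosphate: 62 mmol/L × 120 g/mol × 0.493 L ÷ 1000 = 3.668 g
manganese chloride tetrahydrate: 0.104 mmol/L × 197.9 mg/mmol × 0.493 L = 10.147 mg
mannitol: 31.9 g/L × 0.493 L = 15.727 g

pyridoxine hydrochloride 7.168 mg; potassium nitrate 0.907 g; monosodium phosphate 3.668 g; manganese chloride tetrahydrate 10.147 mg; mannitol 15.727 g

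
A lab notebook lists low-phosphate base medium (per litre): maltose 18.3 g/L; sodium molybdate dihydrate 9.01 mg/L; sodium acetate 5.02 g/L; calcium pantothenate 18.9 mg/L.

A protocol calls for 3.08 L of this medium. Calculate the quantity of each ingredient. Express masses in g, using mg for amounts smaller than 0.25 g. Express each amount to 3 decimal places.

Working volume: 3.08 L.
maltose: 18.3 g/L × 3.08 L = 56.364 g
sodium molybdate dihydrate: 9.01 mg/L × 3.08 L = 27.751 mg
sodium acetate: 5.02 g/L × 3.08 L = 15.462 g
calcium pantothenate: 18.9 mg/L × 3.08 L = 58.212 mg

maltose 56.364 g; sodium molybdate dihydrate 27.751 mg; sodium acetate 15.462 g; calcium pantothenate 58.212 mg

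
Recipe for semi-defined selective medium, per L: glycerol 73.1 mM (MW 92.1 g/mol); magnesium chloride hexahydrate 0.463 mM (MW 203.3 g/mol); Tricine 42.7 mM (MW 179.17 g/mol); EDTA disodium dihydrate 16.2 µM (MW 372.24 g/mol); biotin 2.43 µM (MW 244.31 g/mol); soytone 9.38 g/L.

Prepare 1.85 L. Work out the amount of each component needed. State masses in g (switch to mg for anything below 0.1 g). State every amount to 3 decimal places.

glycerol 12.455 g; magnesium chloride hexahydrate 0.174 g; Tricine 14.154 g; EDTA disodium dihydrate 11.156 mg; biotin 1.098 mg; soytone 17.353 g

Scale factor relative to 1 L: 1.85.
glycerol: 73.1 mmol/L × 92.1 g/mol × 1.85 L ÷ 1000 = 12.455 g
magnesium chloride hexahydrate: 0.463 mmol/L × 203.3 g/mol × 1.85 L ÷ 1000 = 0.174 g
Tricine: 42.7 mmol/L × 179.17 g/mol × 1.85 L ÷ 1000 = 14.154 g
EDTA disodium dihydrate: 16.2 µmol/L × 372.24 g/mol × 1.85 L ÷ 1000 = 11.156 mg
biotin: 2.43 µmol/L × 244.31 g/mol × 1.85 L ÷ 1000 = 1.098 mg
soytone: 9.38 g/L × 1.85 L = 17.353 g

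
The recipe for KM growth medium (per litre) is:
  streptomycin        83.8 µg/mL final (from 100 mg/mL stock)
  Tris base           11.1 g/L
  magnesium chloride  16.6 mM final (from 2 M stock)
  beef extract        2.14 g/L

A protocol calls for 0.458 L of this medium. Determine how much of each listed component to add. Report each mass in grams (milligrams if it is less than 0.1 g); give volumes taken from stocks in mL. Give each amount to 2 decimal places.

Scale factor relative to 1 L: 0.458.
streptomycin: V = C2·V2/C1 = 83.8 µg/mL × 458 mL ÷ 100000 µg/mL = 0.38 mL
Tris base: 11.1 g/L × 0.458 L = 5.08 g
magnesium chloride: dilute stock: 16.6 mM × 458 mL ÷ 2000 mM = 3.80 mL
beef extract: 2.14 g/L × 0.458 L = 0.98 g

streptomycin 0.38 mL; Tris base 5.08 g; magnesium chloride 3.80 mL; beef extract 0.98 g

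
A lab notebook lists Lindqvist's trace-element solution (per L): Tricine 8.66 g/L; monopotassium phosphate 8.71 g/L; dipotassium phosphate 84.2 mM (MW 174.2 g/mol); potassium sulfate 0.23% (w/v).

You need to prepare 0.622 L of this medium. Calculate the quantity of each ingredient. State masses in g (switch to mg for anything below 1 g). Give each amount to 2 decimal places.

Tricine 5.39 g; monopotassium phosphate 5.42 g; dipotassium phosphate 9.12 g; potassium sulfate 1.43 g

Working volume: 0.622 L.
Tricine: 8.66 g/L × 0.622 L = 5.39 g
monopotassium phosphate: 8.71 g/L × 0.622 L = 5.42 g
dipotassium phosphate: 84.2 mmol/L × 174.2 g/mol × 0.622 L ÷ 1000 = 9.12 g
potassium sulfate: 0.23 g per 100 mL × 622 mL ÷ 100 = 1.43 g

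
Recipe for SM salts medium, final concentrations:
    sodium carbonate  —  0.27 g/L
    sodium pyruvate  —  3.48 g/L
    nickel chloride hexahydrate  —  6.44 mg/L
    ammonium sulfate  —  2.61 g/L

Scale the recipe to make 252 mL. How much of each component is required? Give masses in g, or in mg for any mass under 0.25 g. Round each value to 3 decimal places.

Target volume = 252 mL = 0.252 L.
sodium carbonate: 0.27 g/L × 0.252 L = 0.06804 g = 68.040 mg
sodium pyruvate: 3.48 g/L × 0.252 L = 0.877 g
nickel chloride hexahydrate: 6.44 mg/L × 0.252 L = 1.623 mg
ammonium sulfate: 2.61 g/L × 0.252 L = 0.658 g

sodium carbonate 68.040 mg; sodium pyruvate 0.877 g; nickel chloride hexahydrate 1.623 mg; ammonium sulfate 0.658 g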